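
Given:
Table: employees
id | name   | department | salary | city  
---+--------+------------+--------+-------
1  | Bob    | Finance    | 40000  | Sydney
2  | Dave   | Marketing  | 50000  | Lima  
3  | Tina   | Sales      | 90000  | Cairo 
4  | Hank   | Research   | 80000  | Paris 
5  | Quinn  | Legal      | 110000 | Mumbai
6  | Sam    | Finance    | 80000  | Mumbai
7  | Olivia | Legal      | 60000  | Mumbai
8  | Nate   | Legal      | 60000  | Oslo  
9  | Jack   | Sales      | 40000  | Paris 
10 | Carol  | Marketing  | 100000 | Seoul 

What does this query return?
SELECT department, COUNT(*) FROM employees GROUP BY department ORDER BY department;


Assigning each row to its department group:
  Bob -> Finance
  Dave -> Marketing
  Tina -> Sales
  Hank -> Research
  Quinn -> Legal
  Sam -> Finance
  Olivia -> Legal
  Nate -> Legal
  Jack -> Sales
  Carol -> Marketing


5 groups:
Finance, 2
Legal, 3
Marketing, 2
Research, 1
Sales, 2


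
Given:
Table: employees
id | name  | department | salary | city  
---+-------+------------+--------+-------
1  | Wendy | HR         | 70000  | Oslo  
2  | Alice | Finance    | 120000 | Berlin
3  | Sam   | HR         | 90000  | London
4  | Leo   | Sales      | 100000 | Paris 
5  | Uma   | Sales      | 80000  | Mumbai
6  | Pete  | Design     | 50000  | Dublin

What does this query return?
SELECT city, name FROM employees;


Projecting columns: city, name

6 rows:
Oslo, Wendy
Berlin, Alice
London, Sam
Paris, Leo
Mumbai, Uma
Dublin, Pete


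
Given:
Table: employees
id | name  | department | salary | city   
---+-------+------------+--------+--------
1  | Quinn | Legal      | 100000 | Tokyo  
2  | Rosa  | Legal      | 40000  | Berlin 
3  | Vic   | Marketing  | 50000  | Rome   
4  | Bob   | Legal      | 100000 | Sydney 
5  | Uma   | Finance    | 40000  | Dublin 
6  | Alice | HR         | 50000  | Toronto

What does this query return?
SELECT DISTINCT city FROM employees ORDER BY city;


All 'city' values (row order): Tokyo, Berlin, Rome, Sydney, Dublin, Toronto
Removing duplicates leaves 6 unique value(s).

6 values:
Berlin
Dublin
Rome
Sydney
Tokyo
Toronto


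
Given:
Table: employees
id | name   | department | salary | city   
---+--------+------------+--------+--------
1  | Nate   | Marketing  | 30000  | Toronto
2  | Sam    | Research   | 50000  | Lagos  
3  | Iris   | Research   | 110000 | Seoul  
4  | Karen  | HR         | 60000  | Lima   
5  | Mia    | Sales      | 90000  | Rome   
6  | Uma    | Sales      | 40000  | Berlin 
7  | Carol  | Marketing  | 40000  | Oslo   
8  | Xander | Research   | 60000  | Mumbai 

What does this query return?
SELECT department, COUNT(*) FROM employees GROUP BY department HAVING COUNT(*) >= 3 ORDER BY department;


Groups with count >= 3:
  Research: 3 -> PASS
  HR: 1 -> filtered out
  Marketing: 2 -> filtered out
  Sales: 2 -> filtered out


1 groups:
Research, 3


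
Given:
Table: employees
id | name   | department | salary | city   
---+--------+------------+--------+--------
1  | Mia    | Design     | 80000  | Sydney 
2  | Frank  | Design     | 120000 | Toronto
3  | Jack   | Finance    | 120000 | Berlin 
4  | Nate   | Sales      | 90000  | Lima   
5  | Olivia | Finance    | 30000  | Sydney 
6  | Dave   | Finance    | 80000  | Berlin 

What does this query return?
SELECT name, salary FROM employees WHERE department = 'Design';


Filtering: department = 'Design'
Matching rows: 2

2 rows:
Mia, 80000
Frank, 120000


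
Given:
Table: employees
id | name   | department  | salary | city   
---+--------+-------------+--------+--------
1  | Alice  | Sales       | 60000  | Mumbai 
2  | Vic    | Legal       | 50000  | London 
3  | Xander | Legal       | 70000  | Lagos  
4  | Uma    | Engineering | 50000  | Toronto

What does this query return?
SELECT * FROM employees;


SELECT * returns all 4 rows with all columns

4 rows:
1, Alice, Sales, 60000, Mumbai
2, Vic, Legal, 50000, London
3, Xander, Legal, 70000, Lagos
4, Uma, Engineering, 50000, Toronto


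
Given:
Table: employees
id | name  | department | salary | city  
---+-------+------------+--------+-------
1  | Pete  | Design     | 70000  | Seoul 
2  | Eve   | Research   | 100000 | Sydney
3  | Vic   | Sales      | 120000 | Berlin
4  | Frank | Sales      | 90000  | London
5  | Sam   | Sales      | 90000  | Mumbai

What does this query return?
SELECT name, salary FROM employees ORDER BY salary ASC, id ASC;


Sorting by salary ASC, then id ASC for ties

5 rows:
Pete, 70000
Frank, 90000
Sam, 90000
Eve, 100000
Vic, 120000


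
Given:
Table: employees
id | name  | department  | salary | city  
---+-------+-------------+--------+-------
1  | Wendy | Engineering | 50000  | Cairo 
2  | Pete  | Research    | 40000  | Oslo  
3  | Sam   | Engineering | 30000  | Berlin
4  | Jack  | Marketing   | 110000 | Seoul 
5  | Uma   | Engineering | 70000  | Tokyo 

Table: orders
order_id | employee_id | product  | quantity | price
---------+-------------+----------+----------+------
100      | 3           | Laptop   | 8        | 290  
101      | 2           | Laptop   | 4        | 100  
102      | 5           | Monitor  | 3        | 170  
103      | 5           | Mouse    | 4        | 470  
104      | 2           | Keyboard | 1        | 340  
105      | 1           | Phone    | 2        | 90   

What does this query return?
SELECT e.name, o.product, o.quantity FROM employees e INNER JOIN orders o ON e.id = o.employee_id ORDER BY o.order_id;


Joining employees.id = orders.employee_id:
  employee Sam (id=3) -> order Laptop
  employee Pete (id=2) -> order Laptop
  employee Uma (id=5) -> order Monitor
  employee Uma (id=5) -> order Mouse
  employee Pete (id=2) -> order Keyboard
  employee Wendy (id=1) -> order Phone


6 rows:
Sam, Laptop, 8
Pete, Laptop, 4
Uma, Monitor, 3
Uma, Mouse, 4
Pete, Keyboard, 1
Wendy, Phone, 2


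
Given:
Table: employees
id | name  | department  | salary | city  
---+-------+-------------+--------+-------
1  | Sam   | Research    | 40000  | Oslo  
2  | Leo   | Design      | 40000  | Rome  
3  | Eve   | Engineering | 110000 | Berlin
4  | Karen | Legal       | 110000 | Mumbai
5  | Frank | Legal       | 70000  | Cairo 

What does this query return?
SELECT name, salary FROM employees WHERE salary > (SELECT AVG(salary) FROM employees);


Subquery: AVG(salary) = 74000.0
Filtering: salary > 74000.0
  Eve (110000) -> MATCH
  Karen (110000) -> MATCH


2 rows:
Eve, 110000
Karen, 110000


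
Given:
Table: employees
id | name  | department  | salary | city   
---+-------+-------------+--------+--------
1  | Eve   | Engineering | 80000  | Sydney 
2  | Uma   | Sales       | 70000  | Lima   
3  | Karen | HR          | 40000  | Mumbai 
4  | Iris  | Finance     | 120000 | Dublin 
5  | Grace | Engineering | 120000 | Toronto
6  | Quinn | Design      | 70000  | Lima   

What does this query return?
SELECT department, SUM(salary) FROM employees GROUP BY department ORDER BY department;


Summing salary within each department:
  Design: 70000 = 70000
  Engineering: 80000 + 120000 = 200000
  Finance: 120000 = 120000
  HR: 40000 = 40000
  Sales: 70000 = 70000


5 groups:
Design, 70000
Engineering, 200000
Finance, 120000
HR, 40000
Sales, 70000


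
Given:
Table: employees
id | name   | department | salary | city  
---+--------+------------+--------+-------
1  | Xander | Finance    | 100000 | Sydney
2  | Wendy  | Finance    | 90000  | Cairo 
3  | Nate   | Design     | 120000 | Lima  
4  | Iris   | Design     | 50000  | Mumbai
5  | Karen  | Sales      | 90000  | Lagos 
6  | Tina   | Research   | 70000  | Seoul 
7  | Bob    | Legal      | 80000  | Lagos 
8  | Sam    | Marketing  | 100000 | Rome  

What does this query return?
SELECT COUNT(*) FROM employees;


COUNT(*) counts all rows

8


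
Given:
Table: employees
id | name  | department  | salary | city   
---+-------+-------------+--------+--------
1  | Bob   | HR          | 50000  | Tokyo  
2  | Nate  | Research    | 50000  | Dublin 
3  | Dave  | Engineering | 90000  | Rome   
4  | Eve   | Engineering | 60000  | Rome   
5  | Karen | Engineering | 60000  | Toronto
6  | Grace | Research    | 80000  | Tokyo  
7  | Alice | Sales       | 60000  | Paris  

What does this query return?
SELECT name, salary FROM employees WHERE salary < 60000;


Filtering: salary < 60000
Matching: 2 rows

2 rows:
Bob, 50000
Nate, 50000


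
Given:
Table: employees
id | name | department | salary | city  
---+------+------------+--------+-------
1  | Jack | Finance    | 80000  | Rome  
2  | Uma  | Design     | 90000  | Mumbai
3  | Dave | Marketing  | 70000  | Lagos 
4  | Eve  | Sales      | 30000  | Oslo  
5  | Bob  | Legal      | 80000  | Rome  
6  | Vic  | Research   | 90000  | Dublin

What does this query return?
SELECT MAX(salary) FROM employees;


Salaries: 80000, 90000, 70000, 30000, 80000, 90000
MAX = 90000

90000


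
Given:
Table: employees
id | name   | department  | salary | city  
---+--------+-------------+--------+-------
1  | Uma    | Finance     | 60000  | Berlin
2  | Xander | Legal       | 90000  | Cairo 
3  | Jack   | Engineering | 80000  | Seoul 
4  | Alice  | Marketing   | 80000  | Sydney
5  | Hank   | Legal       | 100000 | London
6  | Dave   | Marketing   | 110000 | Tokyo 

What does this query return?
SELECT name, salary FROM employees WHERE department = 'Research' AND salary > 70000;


Filtering: department = 'Research' AND salary > 70000
Matching: 0 rows

Empty result set (0 rows)


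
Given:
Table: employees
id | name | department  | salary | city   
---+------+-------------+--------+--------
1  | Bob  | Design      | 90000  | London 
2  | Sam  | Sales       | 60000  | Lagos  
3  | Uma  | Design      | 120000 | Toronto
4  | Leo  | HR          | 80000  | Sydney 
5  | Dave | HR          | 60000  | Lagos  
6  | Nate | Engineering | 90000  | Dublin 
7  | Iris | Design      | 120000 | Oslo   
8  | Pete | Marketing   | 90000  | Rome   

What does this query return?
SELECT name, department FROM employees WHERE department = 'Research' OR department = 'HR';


Filtering: department = 'Research' OR 'HR'
Matching: 2 rows

2 rows:
Leo, HR
Dave, HR


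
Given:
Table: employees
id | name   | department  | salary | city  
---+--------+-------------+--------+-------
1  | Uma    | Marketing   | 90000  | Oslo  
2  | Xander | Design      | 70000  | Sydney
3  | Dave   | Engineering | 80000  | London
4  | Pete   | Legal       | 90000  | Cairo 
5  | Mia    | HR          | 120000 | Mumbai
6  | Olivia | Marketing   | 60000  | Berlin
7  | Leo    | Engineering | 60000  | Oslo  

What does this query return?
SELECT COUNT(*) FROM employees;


COUNT(*) counts all rows

7


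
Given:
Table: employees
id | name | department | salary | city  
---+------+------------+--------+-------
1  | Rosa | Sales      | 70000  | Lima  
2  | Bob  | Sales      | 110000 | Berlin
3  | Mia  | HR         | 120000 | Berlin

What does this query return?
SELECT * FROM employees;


SELECT * returns all 3 rows with all columns

3 rows:
1, Rosa, Sales, 70000, Lima
2, Bob, Sales, 110000, Berlin
3, Mia, HR, 120000, Berlin


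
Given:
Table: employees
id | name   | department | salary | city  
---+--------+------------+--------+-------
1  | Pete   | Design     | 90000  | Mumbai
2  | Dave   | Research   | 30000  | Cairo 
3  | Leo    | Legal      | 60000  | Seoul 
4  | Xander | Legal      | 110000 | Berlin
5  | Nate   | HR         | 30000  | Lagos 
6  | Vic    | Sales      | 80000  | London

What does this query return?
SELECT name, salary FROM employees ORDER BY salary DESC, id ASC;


Sorting by salary DESC, then id ASC for ties

6 rows:
Xander, 110000
Pete, 90000
Vic, 80000
Leo, 60000
Dave, 30000
Nate, 30000


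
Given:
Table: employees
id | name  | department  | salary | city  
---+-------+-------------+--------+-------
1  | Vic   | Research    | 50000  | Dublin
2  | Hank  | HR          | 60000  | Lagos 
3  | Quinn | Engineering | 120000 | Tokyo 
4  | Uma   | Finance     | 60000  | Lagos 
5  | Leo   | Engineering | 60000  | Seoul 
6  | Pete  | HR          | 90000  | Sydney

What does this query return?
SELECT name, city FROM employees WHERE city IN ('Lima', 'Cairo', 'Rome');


Filtering: city IN ('Lima', 'Cairo', 'Rome')
Matching: 0 rows

Empty result set (0 rows)


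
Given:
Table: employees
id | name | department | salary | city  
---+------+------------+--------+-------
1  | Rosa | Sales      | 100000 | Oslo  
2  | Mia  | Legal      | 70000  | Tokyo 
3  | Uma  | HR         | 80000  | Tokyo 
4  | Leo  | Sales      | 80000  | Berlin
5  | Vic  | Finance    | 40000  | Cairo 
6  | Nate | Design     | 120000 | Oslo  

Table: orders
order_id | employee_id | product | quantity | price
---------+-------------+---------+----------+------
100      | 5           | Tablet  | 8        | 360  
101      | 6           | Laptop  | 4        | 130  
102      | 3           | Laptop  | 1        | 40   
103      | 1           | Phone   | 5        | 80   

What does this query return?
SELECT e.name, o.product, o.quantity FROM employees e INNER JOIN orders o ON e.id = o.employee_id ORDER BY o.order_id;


Joining employees.id = orders.employee_id:
  employee Vic (id=5) -> order Tablet
  employee Nate (id=6) -> order Laptop
  employee Uma (id=3) -> order Laptop
  employee Rosa (id=1) -> order Phone


4 rows:
Vic, Tablet, 8
Nate, Laptop, 4
Uma, Laptop, 1
Rosa, Phone, 5


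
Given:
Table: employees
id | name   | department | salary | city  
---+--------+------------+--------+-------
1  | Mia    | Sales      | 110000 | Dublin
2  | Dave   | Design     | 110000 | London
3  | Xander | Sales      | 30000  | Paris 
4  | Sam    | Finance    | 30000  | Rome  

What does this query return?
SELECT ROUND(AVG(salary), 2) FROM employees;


SUM(salary) = 280000
COUNT = 4
ROUND(AVG, 2) = ROUND(280000 / 4, 2) = 70000.0

70000.0


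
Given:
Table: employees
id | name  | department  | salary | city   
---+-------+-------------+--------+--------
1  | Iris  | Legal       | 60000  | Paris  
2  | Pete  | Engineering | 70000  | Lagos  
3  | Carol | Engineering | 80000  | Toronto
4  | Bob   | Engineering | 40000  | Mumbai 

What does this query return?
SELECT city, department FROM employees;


Projecting columns: city, department

4 rows:
Paris, Legal
Lagos, Engineering
Toronto, Engineering
Mumbai, Engineering


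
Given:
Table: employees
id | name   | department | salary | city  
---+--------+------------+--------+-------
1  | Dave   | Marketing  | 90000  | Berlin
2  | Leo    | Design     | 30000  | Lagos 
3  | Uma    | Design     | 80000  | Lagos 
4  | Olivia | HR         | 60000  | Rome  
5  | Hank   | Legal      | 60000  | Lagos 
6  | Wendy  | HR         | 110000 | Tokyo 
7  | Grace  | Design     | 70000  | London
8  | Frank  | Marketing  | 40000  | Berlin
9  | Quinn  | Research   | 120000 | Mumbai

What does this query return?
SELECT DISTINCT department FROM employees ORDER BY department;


All 'department' values (row order): Marketing, Design, Design, HR, Legal, HR, Design, Marketing, Research
Removing duplicates leaves 5 unique value(s).

5 values:
Design
HR
Legal
Marketing
Research


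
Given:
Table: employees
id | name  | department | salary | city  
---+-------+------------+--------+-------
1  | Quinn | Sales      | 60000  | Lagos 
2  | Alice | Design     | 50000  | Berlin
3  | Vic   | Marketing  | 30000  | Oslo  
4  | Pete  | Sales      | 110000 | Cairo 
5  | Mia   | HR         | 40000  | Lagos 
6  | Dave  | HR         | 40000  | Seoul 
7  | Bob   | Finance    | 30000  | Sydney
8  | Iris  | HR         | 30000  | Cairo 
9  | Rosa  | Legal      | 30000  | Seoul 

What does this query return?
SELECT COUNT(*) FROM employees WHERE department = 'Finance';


Counting rows where department = 'Finance'
  Bob -> MATCH


1


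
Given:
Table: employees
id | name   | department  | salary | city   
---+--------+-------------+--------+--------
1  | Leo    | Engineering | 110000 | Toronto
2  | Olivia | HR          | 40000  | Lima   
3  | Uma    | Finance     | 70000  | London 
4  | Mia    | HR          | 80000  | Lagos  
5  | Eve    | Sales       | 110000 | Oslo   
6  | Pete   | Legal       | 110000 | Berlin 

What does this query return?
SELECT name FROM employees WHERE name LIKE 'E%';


LIKE 'E%' matches names starting with 'E'
Matching: 1

1 rows:
Eve


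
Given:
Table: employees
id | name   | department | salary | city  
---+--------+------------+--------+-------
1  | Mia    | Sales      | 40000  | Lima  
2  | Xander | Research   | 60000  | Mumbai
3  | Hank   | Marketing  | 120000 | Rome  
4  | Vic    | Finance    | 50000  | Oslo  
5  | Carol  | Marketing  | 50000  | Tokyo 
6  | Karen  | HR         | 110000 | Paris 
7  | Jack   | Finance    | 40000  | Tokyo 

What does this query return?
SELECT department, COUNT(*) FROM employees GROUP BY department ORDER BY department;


Assigning each row to its department group:
  Mia -> Sales
  Xander -> Research
  Hank -> Marketing
  Vic -> Finance
  Carol -> Marketing
  Karen -> HR
  Jack -> Finance


5 groups:
Finance, 2
HR, 1
Marketing, 2
Research, 1
Sales, 1


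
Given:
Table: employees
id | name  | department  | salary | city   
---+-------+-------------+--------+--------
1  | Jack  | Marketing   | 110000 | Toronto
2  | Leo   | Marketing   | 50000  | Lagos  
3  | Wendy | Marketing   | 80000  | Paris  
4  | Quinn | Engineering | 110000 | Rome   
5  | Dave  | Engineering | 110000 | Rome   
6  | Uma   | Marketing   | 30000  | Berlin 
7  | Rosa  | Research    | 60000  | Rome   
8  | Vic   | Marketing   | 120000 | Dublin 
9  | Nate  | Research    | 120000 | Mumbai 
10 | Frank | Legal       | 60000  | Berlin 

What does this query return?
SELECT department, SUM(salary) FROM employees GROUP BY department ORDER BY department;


Summing salary within each department:
  Engineering: 110000 + 110000 = 220000
  Legal: 60000 = 60000
  Marketing: 110000 + 50000 + 80000 + 30000 + 120000 = 390000
  Research: 60000 + 120000 = 180000


4 groups:
Engineering, 220000
Legal, 60000
Marketing, 390000
Research, 180000


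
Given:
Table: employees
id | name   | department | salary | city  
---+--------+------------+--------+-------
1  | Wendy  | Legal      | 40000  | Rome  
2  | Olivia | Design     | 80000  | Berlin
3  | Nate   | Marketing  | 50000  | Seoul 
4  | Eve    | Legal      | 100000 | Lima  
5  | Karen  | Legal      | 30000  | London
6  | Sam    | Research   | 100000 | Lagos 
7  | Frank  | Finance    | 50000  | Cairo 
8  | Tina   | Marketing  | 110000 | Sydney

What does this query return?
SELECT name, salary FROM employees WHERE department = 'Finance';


Filtering: department = 'Finance'
Matching rows: 1

1 rows:
Frank, 50000


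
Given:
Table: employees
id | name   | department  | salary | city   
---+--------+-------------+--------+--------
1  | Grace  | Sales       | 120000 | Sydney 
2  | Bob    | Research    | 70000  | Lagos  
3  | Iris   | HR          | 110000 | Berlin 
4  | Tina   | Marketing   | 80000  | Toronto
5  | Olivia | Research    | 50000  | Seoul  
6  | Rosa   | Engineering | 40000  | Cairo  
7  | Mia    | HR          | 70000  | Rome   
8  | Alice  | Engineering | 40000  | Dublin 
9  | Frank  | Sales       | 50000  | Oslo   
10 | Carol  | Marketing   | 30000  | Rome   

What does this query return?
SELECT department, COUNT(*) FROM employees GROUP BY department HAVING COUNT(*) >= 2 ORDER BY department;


Groups with count >= 2:
  Engineering: 2 -> PASS
  HR: 2 -> PASS
  Marketing: 2 -> PASS
  Research: 2 -> PASS
  Sales: 2 -> PASS


5 groups:
Engineering, 2
HR, 2
Marketing, 2
Research, 2
Sales, 2


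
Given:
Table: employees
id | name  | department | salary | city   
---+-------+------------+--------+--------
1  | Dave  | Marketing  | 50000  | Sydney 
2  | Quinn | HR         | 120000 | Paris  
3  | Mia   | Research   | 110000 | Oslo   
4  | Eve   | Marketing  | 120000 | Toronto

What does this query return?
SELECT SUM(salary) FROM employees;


SUM(salary) = 50000 + 120000 + 110000 + 120000 = 400000

400000


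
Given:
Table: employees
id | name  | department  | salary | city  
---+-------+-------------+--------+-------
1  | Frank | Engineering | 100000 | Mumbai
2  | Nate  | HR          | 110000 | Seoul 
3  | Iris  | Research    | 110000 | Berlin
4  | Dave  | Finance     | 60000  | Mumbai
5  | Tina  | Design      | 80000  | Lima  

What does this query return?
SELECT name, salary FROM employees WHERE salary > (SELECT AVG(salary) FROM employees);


Subquery: AVG(salary) = 92000.0
Filtering: salary > 92000.0
  Frank (100000) -> MATCH
  Nate (110000) -> MATCH
  Iris (110000) -> MATCH


3 rows:
Frank, 100000
Nate, 110000
Iris, 110000


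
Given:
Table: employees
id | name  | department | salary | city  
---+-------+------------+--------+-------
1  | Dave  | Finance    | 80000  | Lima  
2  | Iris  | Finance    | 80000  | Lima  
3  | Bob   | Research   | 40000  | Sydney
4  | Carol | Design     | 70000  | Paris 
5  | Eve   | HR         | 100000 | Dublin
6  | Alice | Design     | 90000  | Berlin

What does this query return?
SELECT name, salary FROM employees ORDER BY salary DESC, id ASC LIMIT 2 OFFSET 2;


Sort by salary DESC (id ASC tiebreak), then skip 2 and take 2
Rows 3 through 4

2 rows:
Dave, 80000
Iris, 80000


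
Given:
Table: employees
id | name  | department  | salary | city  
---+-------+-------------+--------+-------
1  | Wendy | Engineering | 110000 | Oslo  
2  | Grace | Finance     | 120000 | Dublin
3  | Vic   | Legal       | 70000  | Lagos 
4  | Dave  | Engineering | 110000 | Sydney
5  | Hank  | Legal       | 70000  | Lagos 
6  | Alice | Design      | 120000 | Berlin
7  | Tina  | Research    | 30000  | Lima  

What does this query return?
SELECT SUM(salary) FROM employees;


SUM(salary) = 110000 + 120000 + 70000 + 110000 + 70000 + 120000 + 30000 = 630000

630000


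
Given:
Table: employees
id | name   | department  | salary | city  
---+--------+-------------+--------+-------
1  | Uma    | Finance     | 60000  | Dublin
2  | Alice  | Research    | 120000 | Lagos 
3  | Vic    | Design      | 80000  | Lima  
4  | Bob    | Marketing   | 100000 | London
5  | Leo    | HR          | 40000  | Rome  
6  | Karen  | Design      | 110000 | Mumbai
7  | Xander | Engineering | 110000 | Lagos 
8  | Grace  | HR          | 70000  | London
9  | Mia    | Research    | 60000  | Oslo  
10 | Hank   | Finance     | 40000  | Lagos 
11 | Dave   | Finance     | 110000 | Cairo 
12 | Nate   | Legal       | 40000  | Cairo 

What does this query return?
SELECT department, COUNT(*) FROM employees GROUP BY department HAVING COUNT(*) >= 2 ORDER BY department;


Groups with count >= 2:
  Design: 2 -> PASS
  Finance: 3 -> PASS
  HR: 2 -> PASS
  Research: 2 -> PASS
  Engineering: 1 -> filtered out
  Legal: 1 -> filtered out
  Marketing: 1 -> filtered out


4 groups:
Design, 2
Finance, 3
HR, 2
Research, 2


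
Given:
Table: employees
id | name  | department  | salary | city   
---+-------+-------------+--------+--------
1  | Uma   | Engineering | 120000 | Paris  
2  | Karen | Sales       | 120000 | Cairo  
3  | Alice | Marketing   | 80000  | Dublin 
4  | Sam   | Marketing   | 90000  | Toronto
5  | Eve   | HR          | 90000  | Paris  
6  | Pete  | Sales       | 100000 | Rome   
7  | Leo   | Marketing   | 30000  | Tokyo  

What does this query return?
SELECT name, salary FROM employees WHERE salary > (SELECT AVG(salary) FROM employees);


Subquery: AVG(salary) = 90000.0
Filtering: salary > 90000.0
  Uma (120000) -> MATCH
  Karen (120000) -> MATCH
  Pete (100000) -> MATCH


3 rows:
Uma, 120000
Karen, 120000
Pete, 100000


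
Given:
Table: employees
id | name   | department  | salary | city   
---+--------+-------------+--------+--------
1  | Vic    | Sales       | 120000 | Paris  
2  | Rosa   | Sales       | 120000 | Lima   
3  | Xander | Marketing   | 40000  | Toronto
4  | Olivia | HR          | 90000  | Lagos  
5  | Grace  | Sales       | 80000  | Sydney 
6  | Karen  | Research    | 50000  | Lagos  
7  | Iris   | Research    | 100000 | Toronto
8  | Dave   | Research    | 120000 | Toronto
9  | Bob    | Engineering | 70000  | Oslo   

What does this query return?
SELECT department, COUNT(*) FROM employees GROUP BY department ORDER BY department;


Assigning each row to its department group:
  Vic -> Sales
  Rosa -> Sales
  Xander -> Marketing
  Olivia -> HR
  Grace -> Sales
  Karen -> Research
  Iris -> Research
  Dave -> Research
  Bob -> Engineering


5 groups:
Engineering, 1
HR, 1
Marketing, 1
Research, 3
Sales, 3


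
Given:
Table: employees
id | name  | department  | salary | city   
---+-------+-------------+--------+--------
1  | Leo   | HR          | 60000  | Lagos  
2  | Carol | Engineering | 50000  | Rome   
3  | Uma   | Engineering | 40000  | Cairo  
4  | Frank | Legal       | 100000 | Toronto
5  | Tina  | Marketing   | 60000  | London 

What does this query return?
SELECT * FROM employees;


SELECT * returns all 5 rows with all columns

5 rows:
1, Leo, HR, 60000, Lagos
2, Carol, Engineering, 50000, Rome
3, Uma, Engineering, 40000, Cairo
4, Frank, Legal, 100000, Toronto
5, Tina, Marketing, 60000, London


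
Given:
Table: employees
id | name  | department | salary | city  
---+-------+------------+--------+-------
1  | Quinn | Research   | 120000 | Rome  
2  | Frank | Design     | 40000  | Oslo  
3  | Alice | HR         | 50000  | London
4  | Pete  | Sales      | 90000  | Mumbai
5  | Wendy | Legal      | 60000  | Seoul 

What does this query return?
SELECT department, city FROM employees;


Projecting columns: department, city

5 rows:
Research, Rome
Design, Oslo
HR, London
Sales, Mumbai
Legal, Seoul


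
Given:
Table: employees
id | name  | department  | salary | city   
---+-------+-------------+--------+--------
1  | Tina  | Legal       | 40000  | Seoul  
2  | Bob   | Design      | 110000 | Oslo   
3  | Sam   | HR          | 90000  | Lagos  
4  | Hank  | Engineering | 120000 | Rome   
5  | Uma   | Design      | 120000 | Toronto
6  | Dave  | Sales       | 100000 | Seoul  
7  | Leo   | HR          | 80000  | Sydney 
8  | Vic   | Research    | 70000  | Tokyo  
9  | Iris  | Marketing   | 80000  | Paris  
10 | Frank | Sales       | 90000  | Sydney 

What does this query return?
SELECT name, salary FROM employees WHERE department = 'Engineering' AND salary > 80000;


Filtering: department = 'Engineering' AND salary > 80000
Matching: 1 rows

1 rows:
Hank, 120000


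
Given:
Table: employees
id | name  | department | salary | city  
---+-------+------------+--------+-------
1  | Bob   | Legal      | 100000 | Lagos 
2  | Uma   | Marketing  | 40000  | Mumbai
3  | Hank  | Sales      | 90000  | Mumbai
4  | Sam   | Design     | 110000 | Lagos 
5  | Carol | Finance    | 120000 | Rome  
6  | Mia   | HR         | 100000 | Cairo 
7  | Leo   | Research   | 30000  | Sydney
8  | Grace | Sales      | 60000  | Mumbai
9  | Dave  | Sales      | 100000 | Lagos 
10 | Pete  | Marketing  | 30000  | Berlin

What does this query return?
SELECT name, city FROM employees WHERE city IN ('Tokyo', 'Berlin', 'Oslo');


Filtering: city IN ('Tokyo', 'Berlin', 'Oslo')
Matching: 1 rows

1 rows:
Pete, Berlin


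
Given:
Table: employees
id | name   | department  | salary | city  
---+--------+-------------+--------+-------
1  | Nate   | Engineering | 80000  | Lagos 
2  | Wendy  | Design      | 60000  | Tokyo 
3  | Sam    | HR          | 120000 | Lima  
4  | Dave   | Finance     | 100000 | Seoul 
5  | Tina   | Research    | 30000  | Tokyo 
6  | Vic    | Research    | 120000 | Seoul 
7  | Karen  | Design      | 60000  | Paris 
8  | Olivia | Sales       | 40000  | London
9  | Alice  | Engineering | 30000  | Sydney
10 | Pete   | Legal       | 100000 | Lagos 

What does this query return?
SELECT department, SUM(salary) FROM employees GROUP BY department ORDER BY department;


Summing salary within each department:
  Design: 60000 + 60000 = 120000
  Engineering: 80000 + 30000 = 110000
  Finance: 100000 = 100000
  HR: 120000 = 120000
  Legal: 100000 = 100000
  Research: 30000 + 120000 = 150000
  Sales: 40000 = 40000


7 groups:
Design, 120000
Engineering, 110000
Finance, 100000
HR, 120000
Legal, 100000
Research, 150000
Sales, 40000


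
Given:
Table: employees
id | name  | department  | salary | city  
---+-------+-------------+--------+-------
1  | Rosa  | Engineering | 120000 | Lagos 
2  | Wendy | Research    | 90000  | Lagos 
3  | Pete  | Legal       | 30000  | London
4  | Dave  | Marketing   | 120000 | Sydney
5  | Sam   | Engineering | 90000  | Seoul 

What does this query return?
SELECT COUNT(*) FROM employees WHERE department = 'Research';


Counting rows where department = 'Research'
  Wendy -> MATCH


1


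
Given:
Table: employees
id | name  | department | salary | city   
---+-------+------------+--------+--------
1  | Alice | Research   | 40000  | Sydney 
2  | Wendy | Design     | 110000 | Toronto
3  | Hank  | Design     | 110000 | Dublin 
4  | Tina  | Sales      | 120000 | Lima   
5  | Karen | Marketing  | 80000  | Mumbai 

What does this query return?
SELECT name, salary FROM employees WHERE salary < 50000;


Filtering: salary < 50000
Matching: 1 rows

1 rows:
Alice, 40000


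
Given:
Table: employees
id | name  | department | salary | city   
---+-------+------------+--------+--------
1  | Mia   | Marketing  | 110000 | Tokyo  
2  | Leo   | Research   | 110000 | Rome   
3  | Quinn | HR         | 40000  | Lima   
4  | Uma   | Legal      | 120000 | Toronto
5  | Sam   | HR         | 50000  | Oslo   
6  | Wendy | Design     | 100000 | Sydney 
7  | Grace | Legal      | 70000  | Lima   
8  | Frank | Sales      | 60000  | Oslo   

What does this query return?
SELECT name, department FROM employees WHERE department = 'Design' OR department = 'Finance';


Filtering: department = 'Design' OR 'Finance'
Matching: 1 rows

1 rows:
Wendy, Design


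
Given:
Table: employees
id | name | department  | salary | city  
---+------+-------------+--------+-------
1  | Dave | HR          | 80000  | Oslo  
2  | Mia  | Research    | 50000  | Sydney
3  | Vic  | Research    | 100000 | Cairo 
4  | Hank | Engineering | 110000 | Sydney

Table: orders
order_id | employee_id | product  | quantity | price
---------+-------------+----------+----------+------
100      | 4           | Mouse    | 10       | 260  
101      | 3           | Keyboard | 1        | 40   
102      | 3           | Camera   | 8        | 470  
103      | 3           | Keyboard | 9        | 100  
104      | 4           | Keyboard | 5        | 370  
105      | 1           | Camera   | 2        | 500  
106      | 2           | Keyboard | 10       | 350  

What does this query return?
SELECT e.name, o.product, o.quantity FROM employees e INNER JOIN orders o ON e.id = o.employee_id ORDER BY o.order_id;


Joining employees.id = orders.employee_id:
  employee Hank (id=4) -> order Mouse
  employee Vic (id=3) -> order Keyboard
  employee Vic (id=3) -> order Camera
  employee Vic (id=3) -> order Keyboard
  employee Hank (id=4) -> order Keyboard
  employee Dave (id=1) -> order Camera
  employee Mia (id=2) -> order Keyboard


7 rows:
Hank, Mouse, 10
Vic, Keyboard, 1
Vic, Camera, 8
Vic, Keyboard, 9
Hank, Keyboard, 5
Dave, Camera, 2
Mia, Keyboard, 10


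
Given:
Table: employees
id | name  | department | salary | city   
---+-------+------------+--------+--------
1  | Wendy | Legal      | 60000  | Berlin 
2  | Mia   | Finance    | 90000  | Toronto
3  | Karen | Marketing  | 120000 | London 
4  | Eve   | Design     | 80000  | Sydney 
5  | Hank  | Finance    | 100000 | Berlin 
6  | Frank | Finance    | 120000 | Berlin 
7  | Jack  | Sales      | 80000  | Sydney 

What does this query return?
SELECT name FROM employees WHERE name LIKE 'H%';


LIKE 'H%' matches names starting with 'H'
Matching: 1

1 rows:
Hank


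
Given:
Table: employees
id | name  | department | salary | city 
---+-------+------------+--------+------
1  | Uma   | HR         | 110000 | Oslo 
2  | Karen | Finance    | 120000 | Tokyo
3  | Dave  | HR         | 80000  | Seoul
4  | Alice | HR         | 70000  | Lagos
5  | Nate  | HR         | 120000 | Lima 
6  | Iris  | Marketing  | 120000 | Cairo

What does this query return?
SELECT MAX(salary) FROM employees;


Salaries: 110000, 120000, 80000, 70000, 120000, 120000
MAX = 120000

120000


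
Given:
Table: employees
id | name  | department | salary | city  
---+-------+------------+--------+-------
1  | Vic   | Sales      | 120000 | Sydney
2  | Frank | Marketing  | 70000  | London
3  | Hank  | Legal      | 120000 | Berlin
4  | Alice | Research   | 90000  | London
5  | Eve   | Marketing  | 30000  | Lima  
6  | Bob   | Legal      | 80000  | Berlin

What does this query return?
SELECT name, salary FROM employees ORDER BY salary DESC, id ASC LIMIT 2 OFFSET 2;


Sort by salary DESC (id ASC tiebreak), then skip 2 and take 2
Rows 3 through 4

2 rows:
Alice, 90000
Bob, 80000


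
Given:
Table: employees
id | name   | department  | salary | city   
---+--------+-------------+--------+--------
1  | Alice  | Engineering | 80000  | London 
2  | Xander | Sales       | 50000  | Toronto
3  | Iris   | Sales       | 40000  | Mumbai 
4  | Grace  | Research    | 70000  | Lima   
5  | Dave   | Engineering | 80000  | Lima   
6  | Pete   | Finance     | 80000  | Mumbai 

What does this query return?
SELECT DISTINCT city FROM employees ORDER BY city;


All 'city' values (row order): London, Toronto, Mumbai, Lima, Lima, Mumbai
Removing duplicates leaves 4 unique value(s).

4 values:
Lima
London
Mumbai
Toronto


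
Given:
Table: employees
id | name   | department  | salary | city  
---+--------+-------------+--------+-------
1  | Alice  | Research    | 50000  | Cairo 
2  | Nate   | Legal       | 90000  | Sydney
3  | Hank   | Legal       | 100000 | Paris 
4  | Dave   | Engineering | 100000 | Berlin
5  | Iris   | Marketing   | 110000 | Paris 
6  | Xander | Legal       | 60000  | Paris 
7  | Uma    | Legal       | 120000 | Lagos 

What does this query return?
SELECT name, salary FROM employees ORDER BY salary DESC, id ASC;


Sorting by salary DESC, then id ASC for ties

7 rows:
Uma, 120000
Iris, 110000
Hank, 100000
Dave, 100000
Nate, 90000
Xander, 60000
Alice, 50000


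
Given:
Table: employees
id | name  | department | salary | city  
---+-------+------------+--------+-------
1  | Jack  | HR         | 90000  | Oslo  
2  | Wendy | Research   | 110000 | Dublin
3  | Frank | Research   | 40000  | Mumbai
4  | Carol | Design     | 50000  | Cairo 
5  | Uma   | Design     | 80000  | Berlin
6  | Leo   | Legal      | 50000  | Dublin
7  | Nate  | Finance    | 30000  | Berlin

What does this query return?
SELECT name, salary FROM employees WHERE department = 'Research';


Filtering: department = 'Research'
Matching rows: 2

2 rows:
Wendy, 110000
Frank, 40000


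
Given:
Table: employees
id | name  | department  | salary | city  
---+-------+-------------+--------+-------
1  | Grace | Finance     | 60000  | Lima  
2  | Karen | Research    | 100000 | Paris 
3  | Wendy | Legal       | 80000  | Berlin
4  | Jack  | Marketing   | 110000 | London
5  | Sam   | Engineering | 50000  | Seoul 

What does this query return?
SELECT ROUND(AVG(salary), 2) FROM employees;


SUM(salary) = 400000
COUNT = 5
ROUND(AVG, 2) = ROUND(400000 / 5, 2) = 80000.0

80000.0


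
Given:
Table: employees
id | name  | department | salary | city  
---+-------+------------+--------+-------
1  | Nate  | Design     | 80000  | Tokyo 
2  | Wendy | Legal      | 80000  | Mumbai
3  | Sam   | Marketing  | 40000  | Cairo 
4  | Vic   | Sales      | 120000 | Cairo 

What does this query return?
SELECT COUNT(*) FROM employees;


COUNT(*) counts all rows

4


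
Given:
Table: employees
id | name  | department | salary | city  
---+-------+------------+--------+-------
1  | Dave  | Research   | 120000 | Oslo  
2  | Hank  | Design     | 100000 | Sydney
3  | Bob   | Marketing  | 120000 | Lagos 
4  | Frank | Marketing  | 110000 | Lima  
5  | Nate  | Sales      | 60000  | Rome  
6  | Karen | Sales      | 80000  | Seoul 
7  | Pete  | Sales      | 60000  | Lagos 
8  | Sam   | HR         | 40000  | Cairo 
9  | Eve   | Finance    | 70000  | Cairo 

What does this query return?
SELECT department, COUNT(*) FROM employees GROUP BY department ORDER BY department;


Assigning each row to its department group:
  Dave -> Research
  Hank -> Design
  Bob -> Marketing
  Frank -> Marketing
  Nate -> Sales
  Karen -> Sales
  Pete -> Sales
  Sam -> HR
  Eve -> Finance


6 groups:
Design, 1
Finance, 1
HR, 1
Marketing, 2
Research, 1
Sales, 3


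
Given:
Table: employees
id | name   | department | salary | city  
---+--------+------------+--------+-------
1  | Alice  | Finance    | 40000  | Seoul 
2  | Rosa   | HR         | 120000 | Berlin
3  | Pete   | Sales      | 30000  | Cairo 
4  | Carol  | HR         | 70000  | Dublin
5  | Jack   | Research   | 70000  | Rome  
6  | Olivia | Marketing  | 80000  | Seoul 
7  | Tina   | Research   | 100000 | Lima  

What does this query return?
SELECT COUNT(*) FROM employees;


COUNT(*) counts all rows

7


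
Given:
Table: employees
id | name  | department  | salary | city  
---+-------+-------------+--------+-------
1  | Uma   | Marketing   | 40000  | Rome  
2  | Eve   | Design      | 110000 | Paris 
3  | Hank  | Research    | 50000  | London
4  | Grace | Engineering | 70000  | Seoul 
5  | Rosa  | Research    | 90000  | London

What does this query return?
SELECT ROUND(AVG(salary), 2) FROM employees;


SUM(salary) = 360000
COUNT = 5
ROUND(AVG, 2) = ROUND(360000 / 5, 2) = 72000.0

72000.0


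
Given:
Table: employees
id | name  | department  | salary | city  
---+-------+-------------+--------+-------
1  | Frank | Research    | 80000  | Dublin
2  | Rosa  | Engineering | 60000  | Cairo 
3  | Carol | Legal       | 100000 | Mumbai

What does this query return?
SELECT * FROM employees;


SELECT * returns all 3 rows with all columns

3 rows:
1, Frank, Research, 80000, Dublin
2, Rosa, Engineering, 60000, Cairo
3, Carol, Legal, 100000, Mumbai


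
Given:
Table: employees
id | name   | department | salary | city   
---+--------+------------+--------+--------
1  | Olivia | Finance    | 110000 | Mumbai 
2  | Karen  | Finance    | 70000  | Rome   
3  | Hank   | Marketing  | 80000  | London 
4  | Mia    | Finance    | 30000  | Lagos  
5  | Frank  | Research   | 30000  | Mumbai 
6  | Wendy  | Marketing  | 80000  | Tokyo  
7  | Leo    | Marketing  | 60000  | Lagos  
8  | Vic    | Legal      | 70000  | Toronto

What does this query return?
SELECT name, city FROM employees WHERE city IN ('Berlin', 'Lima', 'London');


Filtering: city IN ('Berlin', 'Lima', 'London')
Matching: 1 rows

1 rows:
Hank, London


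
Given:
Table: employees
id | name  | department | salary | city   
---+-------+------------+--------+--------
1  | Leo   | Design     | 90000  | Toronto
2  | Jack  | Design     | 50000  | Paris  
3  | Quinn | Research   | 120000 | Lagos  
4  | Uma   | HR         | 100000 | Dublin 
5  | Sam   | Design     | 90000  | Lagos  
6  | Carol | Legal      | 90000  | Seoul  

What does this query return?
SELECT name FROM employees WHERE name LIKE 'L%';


LIKE 'L%' matches names starting with 'L'
Matching: 1

1 rows:
Leo


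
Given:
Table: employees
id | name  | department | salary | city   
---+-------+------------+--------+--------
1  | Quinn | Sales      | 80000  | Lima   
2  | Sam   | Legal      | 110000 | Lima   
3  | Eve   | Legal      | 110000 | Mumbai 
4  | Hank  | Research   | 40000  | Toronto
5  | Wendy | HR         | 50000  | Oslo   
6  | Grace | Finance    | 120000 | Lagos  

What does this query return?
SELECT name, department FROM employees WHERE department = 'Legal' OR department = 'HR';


Filtering: department = 'Legal' OR 'HR'
Matching: 3 rows

3 rows:
Sam, Legal
Eve, Legal
Wendy, HR


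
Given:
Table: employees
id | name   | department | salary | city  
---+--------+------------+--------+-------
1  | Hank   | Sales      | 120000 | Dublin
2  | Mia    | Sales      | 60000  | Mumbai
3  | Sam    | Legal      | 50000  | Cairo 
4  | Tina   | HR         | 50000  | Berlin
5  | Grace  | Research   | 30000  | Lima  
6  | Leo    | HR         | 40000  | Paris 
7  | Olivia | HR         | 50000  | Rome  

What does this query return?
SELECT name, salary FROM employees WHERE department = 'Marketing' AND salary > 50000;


Filtering: department = 'Marketing' AND salary > 50000
Matching: 0 rows

Empty result set (0 rows)


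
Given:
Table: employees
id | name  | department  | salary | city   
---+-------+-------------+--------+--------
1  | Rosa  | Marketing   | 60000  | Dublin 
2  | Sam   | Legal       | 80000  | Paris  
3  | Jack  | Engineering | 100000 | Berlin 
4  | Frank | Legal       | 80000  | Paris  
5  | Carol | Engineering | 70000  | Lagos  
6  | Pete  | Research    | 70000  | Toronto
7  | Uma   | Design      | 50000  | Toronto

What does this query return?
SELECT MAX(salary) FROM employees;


Salaries: 60000, 80000, 100000, 80000, 70000, 70000, 50000
MAX = 100000

100000
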